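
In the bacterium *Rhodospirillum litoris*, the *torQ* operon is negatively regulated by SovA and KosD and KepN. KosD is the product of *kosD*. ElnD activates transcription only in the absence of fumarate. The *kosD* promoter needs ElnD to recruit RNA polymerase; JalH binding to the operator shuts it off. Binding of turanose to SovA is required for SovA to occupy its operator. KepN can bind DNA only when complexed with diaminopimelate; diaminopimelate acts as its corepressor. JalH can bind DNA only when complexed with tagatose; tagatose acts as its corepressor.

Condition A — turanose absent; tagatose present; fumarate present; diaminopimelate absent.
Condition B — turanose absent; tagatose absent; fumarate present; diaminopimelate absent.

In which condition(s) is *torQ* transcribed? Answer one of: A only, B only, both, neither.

both

Condition A:
Turanose is absent, so SovA is inactive.
Tagatose is present, so JalH is active.
Fumarate is present, so ElnD is inactive.
With repressor JalH bound, *kosD* is not transcribed.
So KosD is not produced.
Diaminopimelate is absent, so KepN is inactive.
With no repressor bound, *torQ* is transcribed.
→ *torQ* is ON in A.
Condition B:
Turanose is absent, so SovA is inactive.
Tagatose is absent, so JalH is inactive.
Fumarate is present, so ElnD is inactive.
Required activator ElnD is absent, so *kosD* is not transcribed.
So KosD is not produced.
Diaminopimelate is absent, so KepN is inactive.
With no repressor bound, *torQ* is transcribed.
→ *torQ* is ON in B.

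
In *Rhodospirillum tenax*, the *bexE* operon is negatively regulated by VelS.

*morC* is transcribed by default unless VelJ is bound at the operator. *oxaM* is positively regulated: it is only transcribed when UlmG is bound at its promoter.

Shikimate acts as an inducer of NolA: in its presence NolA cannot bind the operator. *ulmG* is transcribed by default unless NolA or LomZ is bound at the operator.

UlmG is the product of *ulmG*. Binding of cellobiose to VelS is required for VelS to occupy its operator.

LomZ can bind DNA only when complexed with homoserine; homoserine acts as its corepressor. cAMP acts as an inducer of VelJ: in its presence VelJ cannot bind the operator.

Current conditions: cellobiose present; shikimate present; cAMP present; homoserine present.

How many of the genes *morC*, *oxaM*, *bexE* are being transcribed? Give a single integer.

cAMP is present, so VelJ is inactive.
With no repressor bound, *morC* is transcribed.
→ *morC* is ON.
Shikimate is present, so NolA is inactive.
Homoserine is present, so LomZ is active.
With repressor LomZ bound, *ulmG* is not transcribed.
So UlmG is not produced.
Required activator UlmG is absent, so *oxaM* is not transcribed.
→ *oxaM* is OFF.
Cellobiose is present, so VelS is active.
With repressor VelS bound, *bexE* is not transcribed.
→ *bexE* is OFF.
1 of the 3 genes is transcribed.

1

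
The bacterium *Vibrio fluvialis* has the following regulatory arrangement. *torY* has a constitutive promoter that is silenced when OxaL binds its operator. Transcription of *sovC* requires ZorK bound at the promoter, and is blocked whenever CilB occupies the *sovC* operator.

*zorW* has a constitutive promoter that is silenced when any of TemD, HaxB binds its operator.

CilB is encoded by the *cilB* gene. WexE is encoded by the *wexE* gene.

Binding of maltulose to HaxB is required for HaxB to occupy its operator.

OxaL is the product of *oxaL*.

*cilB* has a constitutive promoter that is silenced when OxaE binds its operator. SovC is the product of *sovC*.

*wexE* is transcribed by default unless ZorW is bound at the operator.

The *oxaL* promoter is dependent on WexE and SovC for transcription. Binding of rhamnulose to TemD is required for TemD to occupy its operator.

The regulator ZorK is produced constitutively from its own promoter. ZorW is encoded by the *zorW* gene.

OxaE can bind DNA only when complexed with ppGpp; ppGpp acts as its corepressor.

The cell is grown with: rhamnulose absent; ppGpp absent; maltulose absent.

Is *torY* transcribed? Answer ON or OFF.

Rhamnulose is absent, so TemD is inactive.
Maltulose is absent, so HaxB is inactive.
With no repressor bound, *zorW* is transcribed.
So ZorW is produced and active.
With repressor ZorW bound, *wexE* is not transcribed.
So WexE is not produced.
ZorK is produced constitutively and is active.
ppGpp is absent, so OxaE is inactive.
With no repressor bound, *cilB* is transcribed.
So CilB is produced and active.
With repressor CilB bound, *sovC* is not transcribed.
So SovC is not produced.
Required activator WexE is absent, so *oxaL* is not transcribed.
So OxaL is not produced.
With no repressor bound, *torY* is transcribed.

ON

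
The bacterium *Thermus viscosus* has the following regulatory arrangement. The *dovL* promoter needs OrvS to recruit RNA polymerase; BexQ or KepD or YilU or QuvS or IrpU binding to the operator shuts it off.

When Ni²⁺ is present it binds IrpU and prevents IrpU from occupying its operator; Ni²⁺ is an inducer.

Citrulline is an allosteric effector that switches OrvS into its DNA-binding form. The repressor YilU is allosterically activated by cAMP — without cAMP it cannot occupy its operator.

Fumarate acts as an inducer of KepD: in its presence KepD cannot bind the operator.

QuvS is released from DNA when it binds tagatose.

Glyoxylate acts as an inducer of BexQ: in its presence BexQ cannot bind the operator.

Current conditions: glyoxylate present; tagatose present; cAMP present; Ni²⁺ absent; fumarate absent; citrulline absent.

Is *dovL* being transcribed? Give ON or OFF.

OFF

Glyoxylate is present, so BexQ is inactive.
Fumarate is absent, so KepD is active.
cAMP is present, so YilU is active.
Tagatose is present, so QuvS is inactive.
Citrulline is absent, so OrvS is inactive.
Ni²⁺ is absent, so IrpU is active.
With repressor KepD bound, *dovL* is not transcribed.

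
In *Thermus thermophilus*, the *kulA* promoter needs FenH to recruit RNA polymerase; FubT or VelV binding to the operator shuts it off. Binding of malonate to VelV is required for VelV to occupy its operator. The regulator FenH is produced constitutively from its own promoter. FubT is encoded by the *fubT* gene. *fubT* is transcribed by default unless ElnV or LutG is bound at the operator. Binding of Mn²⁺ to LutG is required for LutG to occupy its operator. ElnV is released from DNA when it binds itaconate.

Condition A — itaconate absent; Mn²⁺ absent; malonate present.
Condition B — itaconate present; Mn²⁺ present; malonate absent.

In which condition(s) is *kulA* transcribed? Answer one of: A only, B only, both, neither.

B only

Condition A:
Itaconate is absent, so ElnV is active.
Mn²⁺ is absent, so LutG is inactive.
With repressor ElnV bound, *fubT* is not transcribed.
So FubT is not produced.
FenH is produced constitutively and is active.
Malonate is present, so VelV is active.
With repressor VelV bound, *kulA* is not transcribed.
→ *kulA* is OFF in A.
Condition B:
Itaconate is present, so ElnV is inactive.
Mn²⁺ is present, so LutG is active.
With repressor LutG bound, *fubT* is not transcribed.
So FubT is not produced.
FenH is produced constitutively and is active.
Malonate is absent, so VelV is inactive.
No repressor is bound and FenH is active, so *kulA* is transcribed.
→ *kulA* is ON in B.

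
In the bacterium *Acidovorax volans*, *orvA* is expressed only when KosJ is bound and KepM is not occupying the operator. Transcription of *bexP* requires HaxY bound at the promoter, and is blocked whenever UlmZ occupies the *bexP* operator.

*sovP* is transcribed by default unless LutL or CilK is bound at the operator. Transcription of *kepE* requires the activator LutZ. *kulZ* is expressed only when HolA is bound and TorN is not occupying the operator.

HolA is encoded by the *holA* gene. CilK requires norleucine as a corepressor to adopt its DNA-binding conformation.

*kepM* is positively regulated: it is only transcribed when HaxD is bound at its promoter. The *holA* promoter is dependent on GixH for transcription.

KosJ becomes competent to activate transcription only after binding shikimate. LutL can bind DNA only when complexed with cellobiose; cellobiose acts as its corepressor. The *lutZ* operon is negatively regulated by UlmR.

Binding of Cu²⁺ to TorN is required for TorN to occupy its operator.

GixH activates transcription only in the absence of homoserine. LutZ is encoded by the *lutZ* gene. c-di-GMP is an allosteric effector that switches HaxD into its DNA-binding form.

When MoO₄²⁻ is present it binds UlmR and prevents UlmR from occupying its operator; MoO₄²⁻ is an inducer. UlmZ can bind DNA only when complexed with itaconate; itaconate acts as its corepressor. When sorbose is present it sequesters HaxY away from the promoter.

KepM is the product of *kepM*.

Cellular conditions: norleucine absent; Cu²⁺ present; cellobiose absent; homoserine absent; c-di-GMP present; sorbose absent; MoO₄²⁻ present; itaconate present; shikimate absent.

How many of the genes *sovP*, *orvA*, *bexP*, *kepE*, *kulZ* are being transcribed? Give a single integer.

2

Cellobiose is absent, so LutL is inactive.
Norleucine is absent, so CilK is inactive.
With no repressor bound, *sovP* is transcribed.
→ *sovP* is ON.
c-di-GMP is present, so HaxD is active.
No repressor is bound and HaxD is active, so *kepM* is transcribed.
So KepM is produced and active.
Shikimate is absent, so KosJ is inactive.
With repressor KepM bound, *orvA* is not transcribed.
→ *orvA* is OFF.
Itaconate is present, so UlmZ is active.
Sorbose is absent, so HaxY is active.
With repressor UlmZ bound, *bexP* is not transcribed.
→ *bexP* is OFF.
MoO₄²⁻ is present, so UlmR is inactive.
With no repressor bound, *lutZ* is transcribed.
So LutZ is produced and active.
No repressor is bound and LutZ is active, so *kepE* is transcribed.
→ *kepE* is ON.
Homoserine is absent, so GixH is active.
No repressor is bound and GixH is active, so *holA* is transcribed.
So HolA is produced and active.
Cu²⁺ is present, so TorN is active.
With repressor TorN bound, *kulZ* is not transcribed.
→ *kulZ* is OFF.
2 of the 5 genes are transcribed.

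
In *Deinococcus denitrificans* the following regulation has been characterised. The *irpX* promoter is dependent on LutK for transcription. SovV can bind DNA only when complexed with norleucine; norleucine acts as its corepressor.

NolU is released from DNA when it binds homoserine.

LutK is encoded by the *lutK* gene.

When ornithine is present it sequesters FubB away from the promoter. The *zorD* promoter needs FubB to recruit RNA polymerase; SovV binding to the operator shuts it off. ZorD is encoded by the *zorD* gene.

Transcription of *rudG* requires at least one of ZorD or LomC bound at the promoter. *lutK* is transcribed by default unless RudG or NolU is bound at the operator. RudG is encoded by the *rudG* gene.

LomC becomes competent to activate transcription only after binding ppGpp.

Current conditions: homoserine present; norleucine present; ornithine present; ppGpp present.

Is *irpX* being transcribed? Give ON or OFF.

Ornithine is present, so FubB is inactive.
Norleucine is present, so SovV is active.
With repressor SovV bound, *zorD* is not transcribed.
So ZorD is not produced.
ppGpp is present, so LomC is active.
Activator LomC is present, so *rudG* is transcribed.
So RudG is produced and active.
Homoserine is present, so NolU is inactive.
With repressor RudG bound, *lutK* is not transcribed.
So LutK is not produced.
Required activator LutK is absent, so *irpX* is not transcribed.

OFF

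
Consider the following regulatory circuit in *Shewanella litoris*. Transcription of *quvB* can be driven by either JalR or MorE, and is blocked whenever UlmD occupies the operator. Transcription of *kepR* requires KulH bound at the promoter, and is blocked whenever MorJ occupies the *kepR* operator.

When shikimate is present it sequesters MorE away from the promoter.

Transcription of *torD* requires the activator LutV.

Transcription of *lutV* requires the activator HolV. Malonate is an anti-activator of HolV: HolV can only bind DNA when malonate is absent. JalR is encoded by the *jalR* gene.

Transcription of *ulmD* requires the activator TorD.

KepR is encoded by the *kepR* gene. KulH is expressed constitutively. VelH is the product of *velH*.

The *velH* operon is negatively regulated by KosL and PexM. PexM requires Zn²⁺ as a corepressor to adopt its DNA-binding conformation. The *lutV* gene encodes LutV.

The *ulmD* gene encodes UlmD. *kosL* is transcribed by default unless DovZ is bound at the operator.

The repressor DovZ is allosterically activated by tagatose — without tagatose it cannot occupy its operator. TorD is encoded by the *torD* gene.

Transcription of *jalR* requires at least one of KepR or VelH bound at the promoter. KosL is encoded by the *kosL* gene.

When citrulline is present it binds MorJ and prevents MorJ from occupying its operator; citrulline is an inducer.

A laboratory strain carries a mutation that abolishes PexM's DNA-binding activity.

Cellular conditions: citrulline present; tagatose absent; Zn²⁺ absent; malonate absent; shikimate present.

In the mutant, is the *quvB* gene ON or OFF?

OFF

Citrulline is present, so MorJ is inactive.
KulH is produced constitutively and is active.
No repressor is bound and KulH is active, so *kepR* is transcribed.
So KepR is produced and active.
Tagatose is absent, so DovZ is inactive.
With no repressor bound, *kosL* is transcribed.
So KosL is produced and active.
PexM is non-functional in this strain, so it has no effect.
With repressor KosL bound, *velH* is not transcribed.
So VelH is not produced.
Activator KepR is present, so *jalR* is transcribed.
So JalR is produced and active.
Shikimate is present, so MorE is inactive.
Malonate is absent, so HolV is active.
No repressor is bound and HolV is active, so *lutV* is transcribed.
So LutV is produced and active.
No repressor is bound and LutV is active, so *torD* is transcribed.
So TorD is produced and active.
No repressor is bound and TorD is active, so *ulmD* is transcribed.
So UlmD is produced and active.
With repressor UlmD bound, *quvB* is not transcribed.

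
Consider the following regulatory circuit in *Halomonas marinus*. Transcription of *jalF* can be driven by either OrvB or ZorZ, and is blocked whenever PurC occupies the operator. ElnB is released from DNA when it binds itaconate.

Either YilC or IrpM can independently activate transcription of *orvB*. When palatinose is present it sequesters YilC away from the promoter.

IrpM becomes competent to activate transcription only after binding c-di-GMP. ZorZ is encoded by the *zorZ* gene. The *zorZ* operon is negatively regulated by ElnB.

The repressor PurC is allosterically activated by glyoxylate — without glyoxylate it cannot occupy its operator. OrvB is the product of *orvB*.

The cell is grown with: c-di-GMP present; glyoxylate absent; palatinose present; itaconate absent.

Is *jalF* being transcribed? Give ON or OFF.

Palatinose is present, so YilC is inactive.
c-di-GMP is present, so IrpM is active.
Activator IrpM is present, so *orvB* is transcribed.
So OrvB is produced and active.
Glyoxylate is absent, so PurC is inactive.
Itaconate is absent, so ElnB is active.
With repressor ElnB bound, *zorZ* is not transcribed.
So ZorZ is not produced.
Activator OrvB is present, so *jalF* is transcribed.

ON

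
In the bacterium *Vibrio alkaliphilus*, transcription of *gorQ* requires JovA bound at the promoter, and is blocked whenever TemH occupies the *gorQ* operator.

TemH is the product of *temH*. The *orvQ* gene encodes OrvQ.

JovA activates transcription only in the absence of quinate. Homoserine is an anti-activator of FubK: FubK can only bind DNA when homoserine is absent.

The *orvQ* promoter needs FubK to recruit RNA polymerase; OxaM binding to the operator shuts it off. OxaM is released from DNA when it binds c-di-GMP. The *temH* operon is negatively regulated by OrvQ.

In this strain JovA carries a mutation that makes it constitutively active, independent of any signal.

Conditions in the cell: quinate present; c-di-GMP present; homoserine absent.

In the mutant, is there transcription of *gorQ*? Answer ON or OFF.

JovA is constitutively active in this strain.
c-di-GMP is present, so OxaM is inactive.
Homoserine is absent, so FubK is active.
No repressor is bound and FubK is active, so *orvQ* is transcribed.
So OrvQ is produced and active.
With repressor OrvQ bound, *temH* is not transcribed.
So TemH is not produced.
No repressor is bound and JovA is active, so *gorQ* is transcribed.

ON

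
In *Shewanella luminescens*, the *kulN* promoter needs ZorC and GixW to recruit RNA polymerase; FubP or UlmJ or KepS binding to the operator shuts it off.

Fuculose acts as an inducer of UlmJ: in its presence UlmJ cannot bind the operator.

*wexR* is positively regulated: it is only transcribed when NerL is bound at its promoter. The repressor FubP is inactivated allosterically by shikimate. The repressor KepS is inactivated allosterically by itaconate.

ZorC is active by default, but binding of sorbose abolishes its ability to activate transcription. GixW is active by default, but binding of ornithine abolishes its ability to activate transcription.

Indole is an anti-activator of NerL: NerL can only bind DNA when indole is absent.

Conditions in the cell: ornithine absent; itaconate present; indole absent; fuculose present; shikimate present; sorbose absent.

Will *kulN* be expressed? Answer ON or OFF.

Shikimate is present, so FubP is inactive.
Fuculose is present, so UlmJ is inactive.
Sorbose is absent, so ZorC is active.
Ornithine is absent, so GixW is active.
Itaconate is present, so KepS is inactive.
No repressor is bound and ZorC and GixW are active, so *kulN* is transcribed.

ON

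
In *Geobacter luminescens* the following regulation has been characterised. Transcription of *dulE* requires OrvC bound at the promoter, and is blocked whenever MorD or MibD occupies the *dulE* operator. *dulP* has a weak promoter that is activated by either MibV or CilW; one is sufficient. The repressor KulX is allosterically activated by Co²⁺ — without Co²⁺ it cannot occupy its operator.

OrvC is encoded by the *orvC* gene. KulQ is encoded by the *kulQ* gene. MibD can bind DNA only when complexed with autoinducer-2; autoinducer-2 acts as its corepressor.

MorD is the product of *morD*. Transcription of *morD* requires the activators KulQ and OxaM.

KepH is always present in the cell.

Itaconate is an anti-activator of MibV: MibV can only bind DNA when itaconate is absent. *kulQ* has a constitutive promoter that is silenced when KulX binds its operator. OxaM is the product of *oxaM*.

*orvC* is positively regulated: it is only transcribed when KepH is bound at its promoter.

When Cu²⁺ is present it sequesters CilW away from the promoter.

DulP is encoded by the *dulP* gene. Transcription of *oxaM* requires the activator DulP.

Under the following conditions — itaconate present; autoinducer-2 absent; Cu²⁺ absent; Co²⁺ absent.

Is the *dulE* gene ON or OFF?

KepH is produced constitutively and is active.
No repressor is bound and KepH is active, so *orvC* is transcribed.
So OrvC is produced and active.
Co²⁺ is absent, so KulX is inactive.
With no repressor bound, *kulQ* is transcribed.
So KulQ is produced and active.
Itaconate is present, so MibV is inactive.
Cu²⁺ is absent, so CilW is active.
Activator CilW is present, so *dulP* is transcribed.
So DulP is produced and active.
No repressor is bound and DulP is active, so *oxaM* is transcribed.
So OxaM is produced and active.
No repressor is bound and KulQ and OxaM are active, so *morD* is transcribed.
So MorD is produced and active.
Autoinducer-2 is absent, so MibD is inactive.
With repressor MorD bound, *dulE* is not transcribed.

OFF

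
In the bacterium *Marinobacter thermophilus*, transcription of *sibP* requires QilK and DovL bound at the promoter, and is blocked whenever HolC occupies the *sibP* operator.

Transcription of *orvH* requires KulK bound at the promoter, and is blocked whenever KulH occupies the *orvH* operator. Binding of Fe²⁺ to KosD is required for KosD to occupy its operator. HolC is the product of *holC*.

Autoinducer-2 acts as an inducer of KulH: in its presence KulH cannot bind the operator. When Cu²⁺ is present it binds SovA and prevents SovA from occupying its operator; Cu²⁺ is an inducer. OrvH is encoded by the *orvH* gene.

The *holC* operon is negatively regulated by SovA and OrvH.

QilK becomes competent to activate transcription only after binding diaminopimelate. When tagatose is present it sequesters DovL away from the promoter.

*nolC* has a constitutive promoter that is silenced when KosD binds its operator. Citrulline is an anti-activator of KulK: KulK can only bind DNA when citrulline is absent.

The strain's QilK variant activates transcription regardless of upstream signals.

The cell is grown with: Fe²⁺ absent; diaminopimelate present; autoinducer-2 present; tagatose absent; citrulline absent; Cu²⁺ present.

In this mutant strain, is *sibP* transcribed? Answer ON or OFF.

Cu²⁺ is present, so SovA is inactive.
Autoinducer-2 is present, so KulH is inactive.
Citrulline is absent, so KulK is active.
No repressor is bound and KulK is active, so *orvH* is transcribed.
So OrvH is produced and active.
With repressor OrvH bound, *holC* is not transcribed.
So HolC is not produced.
QilK is constitutively active in this strain.
Tagatose is absent, so DovL is active.
No repressor is bound and QilK and DovL are active, so *sibP* is transcribed.

ON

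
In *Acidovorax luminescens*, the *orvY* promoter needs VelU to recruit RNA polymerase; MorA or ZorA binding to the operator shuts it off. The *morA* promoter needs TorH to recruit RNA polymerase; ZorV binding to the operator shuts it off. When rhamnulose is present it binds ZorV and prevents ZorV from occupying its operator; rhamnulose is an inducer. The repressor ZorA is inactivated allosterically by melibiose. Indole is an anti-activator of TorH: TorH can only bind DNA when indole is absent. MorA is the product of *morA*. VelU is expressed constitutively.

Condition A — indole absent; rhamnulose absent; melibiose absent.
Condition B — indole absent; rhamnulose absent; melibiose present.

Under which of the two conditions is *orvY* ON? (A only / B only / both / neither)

B only

Condition A:
VelU is produced constitutively and is active.
Indole is absent, so TorH is active.
Rhamnulose is absent, so ZorV is active.
With repressor ZorV bound, *morA* is not transcribed.
So MorA is not produced.
Melibiose is absent, so ZorA is active.
With repressor ZorA bound, *orvY* is not transcribed.
→ *orvY* is OFF in A.
Condition B:
VelU is produced constitutively and is active.
Indole is absent, so TorH is active.
Rhamnulose is absent, so ZorV is active.
With repressor ZorV bound, *morA* is not transcribed.
So MorA is not produced.
Melibiose is present, so ZorA is inactive.
No repressor is bound and VelU is active, so *orvY* is transcribed.
→ *orvY* is ON in B.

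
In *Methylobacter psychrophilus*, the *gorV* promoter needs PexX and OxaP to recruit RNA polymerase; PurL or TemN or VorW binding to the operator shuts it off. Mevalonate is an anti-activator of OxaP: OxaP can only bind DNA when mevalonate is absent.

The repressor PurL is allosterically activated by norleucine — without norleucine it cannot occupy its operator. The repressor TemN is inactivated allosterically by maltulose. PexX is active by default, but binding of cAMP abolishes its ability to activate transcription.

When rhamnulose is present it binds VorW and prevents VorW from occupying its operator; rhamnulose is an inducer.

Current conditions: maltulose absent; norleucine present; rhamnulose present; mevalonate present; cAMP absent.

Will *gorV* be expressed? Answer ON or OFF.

Norleucine is present, so PurL is active.
cAMP is absent, so PexX is active.
Maltulose is absent, so TemN is active.
Mevalonate is present, so OxaP is inactive.
Rhamnulose is present, so VorW is inactive.
With repressor PurL bound, *gorV* is not transcribed.

OFF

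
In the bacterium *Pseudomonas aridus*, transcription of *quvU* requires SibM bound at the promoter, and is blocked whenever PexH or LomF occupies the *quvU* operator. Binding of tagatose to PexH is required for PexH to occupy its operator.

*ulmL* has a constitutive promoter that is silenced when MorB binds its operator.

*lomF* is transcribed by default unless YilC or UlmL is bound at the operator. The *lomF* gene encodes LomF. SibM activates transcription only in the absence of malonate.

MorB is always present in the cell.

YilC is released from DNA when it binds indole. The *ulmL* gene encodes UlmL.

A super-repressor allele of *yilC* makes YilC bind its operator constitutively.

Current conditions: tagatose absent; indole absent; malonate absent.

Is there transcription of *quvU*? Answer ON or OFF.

ON

Malonate is absent, so SibM is active.
Tagatose is absent, so PexH is inactive.
YilC is constitutively active in this strain.
MorB is produced constitutively and is active.
With repressor MorB bound, *ulmL* is not transcribed.
So UlmL is not produced.
With repressor YilC bound, *lomF* is not transcribed.
So LomF is not produced.
No repressor is bound and SibM is active, so *quvU* is transcribed.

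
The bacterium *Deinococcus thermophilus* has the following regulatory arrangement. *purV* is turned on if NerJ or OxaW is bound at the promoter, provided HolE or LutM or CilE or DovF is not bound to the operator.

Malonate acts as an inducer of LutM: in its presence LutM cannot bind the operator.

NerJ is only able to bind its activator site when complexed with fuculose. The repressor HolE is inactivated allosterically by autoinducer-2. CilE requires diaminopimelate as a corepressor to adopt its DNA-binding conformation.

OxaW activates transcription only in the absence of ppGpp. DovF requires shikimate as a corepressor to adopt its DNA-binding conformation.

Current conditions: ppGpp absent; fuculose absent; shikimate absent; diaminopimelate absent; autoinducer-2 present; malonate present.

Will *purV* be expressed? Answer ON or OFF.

ON

Autoinducer-2 is present, so HolE is inactive.
Malonate is present, so LutM is inactive.
Diaminopimelate is absent, so CilE is inactive.
Fuculose is absent, so NerJ is inactive.
Shikimate is absent, so DovF is inactive.
ppGpp is absent, so OxaW is active.
Activator OxaW is present, so *purV* is transcribed.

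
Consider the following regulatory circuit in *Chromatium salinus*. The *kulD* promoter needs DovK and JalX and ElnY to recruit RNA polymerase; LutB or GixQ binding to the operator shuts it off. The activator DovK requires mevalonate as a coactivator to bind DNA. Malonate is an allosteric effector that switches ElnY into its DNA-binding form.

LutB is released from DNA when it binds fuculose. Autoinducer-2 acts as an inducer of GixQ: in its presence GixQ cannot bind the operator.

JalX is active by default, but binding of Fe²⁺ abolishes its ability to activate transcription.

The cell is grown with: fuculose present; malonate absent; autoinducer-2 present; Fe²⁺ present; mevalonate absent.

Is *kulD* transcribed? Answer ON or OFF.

Fuculose is present, so LutB is inactive.
Mevalonate is absent, so DovK is inactive.
Fe²⁺ is present, so JalX is inactive.
Autoinducer-2 is present, so GixQ is inactive.
Malonate is absent, so ElnY is inactive.
Required activator DovK is absent, so *kulD* is not transcribed.

OFF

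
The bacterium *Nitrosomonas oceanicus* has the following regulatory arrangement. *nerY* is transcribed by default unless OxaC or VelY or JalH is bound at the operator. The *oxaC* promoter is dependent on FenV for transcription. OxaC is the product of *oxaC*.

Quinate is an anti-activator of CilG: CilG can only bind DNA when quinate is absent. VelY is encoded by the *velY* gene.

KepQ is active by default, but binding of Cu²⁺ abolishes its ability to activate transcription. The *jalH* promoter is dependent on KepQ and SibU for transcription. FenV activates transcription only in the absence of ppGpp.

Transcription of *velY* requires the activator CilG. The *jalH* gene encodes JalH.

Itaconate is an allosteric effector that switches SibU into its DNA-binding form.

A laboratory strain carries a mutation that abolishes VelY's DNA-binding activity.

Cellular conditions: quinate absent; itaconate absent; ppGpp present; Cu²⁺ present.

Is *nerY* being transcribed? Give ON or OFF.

ON

ppGpp is present, so FenV is inactive.
Required activator FenV is absent, so *oxaC* is not transcribed.
So OxaC is not produced.
VelY is non-functional in this strain, so it has no effect.
Cu²⁺ is present, so KepQ is inactive.
Itaconate is absent, so SibU is inactive.
Required activator KepQ is absent, so *jalH* is not transcribed.
So JalH is not produced.
With no repressor bound, *nerY* is transcribed.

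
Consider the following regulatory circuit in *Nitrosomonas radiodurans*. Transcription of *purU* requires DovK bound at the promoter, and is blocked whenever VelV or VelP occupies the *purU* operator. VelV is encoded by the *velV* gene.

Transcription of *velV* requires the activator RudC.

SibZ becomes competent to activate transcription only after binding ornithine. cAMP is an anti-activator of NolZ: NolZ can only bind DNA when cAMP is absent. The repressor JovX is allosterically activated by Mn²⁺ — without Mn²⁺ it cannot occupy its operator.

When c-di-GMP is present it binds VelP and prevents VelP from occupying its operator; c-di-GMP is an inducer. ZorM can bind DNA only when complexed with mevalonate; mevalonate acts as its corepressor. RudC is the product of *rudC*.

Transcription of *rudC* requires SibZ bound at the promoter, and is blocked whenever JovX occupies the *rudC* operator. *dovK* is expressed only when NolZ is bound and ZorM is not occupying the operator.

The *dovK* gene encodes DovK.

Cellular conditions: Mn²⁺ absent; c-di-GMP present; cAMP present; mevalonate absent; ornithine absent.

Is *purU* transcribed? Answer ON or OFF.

Mn²⁺ is absent, so JovX is inactive.
Ornithine is absent, so SibZ is inactive.
Required activator SibZ is absent, so *rudC* is not transcribed.
So RudC is not produced.
Required activator RudC is absent, so *velV* is not transcribed.
So VelV is not produced.
cAMP is present, so NolZ is inactive.
Mevalonate is absent, so ZorM is inactive.
Required activator NolZ is absent, so *dovK* is not transcribed.
So DovK is not produced.
c-di-GMP is present, so VelP is inactive.
Required activator DovK is absent, so *purU* is not transcribed.

OFF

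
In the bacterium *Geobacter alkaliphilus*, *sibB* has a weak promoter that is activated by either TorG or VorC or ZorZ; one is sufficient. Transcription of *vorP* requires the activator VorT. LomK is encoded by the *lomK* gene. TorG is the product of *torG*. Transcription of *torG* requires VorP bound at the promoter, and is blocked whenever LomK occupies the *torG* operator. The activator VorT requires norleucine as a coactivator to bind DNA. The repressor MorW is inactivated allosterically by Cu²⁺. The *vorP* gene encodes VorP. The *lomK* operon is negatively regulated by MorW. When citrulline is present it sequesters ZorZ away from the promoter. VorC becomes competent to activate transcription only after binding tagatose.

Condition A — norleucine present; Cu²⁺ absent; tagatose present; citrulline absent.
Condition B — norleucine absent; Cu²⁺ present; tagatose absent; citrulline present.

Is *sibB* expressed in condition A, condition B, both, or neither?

A only

Condition A:
Norleucine is present, so VorT is active.
No repressor is bound and VorT is active, so *vorP* is transcribed.
So VorP is produced and active.
Cu²⁺ is absent, so MorW is active.
With repressor MorW bound, *lomK* is not transcribed.
So LomK is not produced.
No repressor is bound and VorP is active, so *torG* is transcribed.
So TorG is produced and active.
Tagatose is present, so VorC is active.
Citrulline is absent, so ZorZ is active.
Activator TorG is present, so *sibB* is transcribed.
→ *sibB* is ON in A.
Condition B:
Norleucine is absent, so VorT is inactive.
Required activator VorT is absent, so *vorP* is not transcribed.
So VorP is not produced.
Cu²⁺ is present, so MorW is inactive.
With no repressor bound, *lomK* is transcribed.
So LomK is produced and active.
With repressor LomK bound, *torG* is not transcribed.
So TorG is not produced.
Tagatose is absent, so VorC is inactive.
Citrulline is present, so ZorZ is inactive.
No activator is available at the *sibB* promoter, so *sibB* is not transcribed.
→ *sibB* is OFF in B.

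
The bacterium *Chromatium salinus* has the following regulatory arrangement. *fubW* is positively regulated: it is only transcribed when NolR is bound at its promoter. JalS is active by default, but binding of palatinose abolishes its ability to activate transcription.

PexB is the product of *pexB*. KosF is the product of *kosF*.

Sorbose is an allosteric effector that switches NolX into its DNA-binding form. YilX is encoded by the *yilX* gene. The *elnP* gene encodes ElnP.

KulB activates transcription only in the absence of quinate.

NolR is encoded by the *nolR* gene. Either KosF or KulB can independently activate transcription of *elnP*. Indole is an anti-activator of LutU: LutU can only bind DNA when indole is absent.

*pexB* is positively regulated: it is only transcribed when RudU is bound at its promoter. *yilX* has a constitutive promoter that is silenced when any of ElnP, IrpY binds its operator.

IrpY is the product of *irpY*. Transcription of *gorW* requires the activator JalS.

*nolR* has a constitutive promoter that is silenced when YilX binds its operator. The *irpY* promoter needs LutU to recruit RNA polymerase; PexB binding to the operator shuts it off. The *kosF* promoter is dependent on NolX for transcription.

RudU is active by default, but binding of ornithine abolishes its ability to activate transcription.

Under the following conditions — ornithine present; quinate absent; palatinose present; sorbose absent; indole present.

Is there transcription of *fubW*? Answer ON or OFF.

Sorbose is absent, so NolX is inactive.
Required activator NolX is absent, so *kosF* is not transcribed.
So KosF is not produced.
Quinate is absent, so KulB is active.
Activator KulB is present, so *elnP* is transcribed.
So ElnP is produced and active.
Indole is present, so LutU is inactive.
Ornithine is present, so RudU is inactive.
Required activator RudU is absent, so *pexB* is not transcribed.
So PexB is not produced.
Required activator LutU is absent, so *irpY* is not transcribed.
So IrpY is not produced.
With repressor ElnP bound, *yilX* is not transcribed.
So YilX is not produced.
With no repressor bound, *nolR* is transcribed.
So NolR is produced and active.
No repressor is bound and NolR is active, so *fubW* is transcribed.

ON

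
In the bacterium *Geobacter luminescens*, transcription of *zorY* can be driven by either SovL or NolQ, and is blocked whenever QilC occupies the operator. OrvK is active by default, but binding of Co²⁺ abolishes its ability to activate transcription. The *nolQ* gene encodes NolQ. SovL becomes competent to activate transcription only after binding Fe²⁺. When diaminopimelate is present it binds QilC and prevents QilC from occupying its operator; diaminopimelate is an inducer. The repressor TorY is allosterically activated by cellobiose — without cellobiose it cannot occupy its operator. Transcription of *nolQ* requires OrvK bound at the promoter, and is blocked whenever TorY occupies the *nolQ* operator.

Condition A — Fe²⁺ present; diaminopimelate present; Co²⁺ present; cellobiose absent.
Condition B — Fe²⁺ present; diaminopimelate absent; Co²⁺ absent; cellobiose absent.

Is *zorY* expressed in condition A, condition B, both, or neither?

A only

Condition A:
Fe²⁺ is present, so SovL is active.
Diaminopimelate is present, so QilC is inactive.
Co²⁺ is present, so OrvK is inactive.
Cellobiose is absent, so TorY is inactive.
Required activator OrvK is absent, so *nolQ* is not transcribed.
So NolQ is not produced.
Activator SovL is present, so *zorY* is transcribed.
→ *zorY* is ON in A.
Condition B:
Fe²⁺ is present, so SovL is active.
Diaminopimelate is absent, so QilC is active.
Co²⁺ is absent, so OrvK is active.
Cellobiose is absent, so TorY is inactive.
No repressor is bound and OrvK is active, so *nolQ* is transcribed.
So NolQ is produced and active.
With repressor QilC bound, *zorY* is not transcribed.
→ *zorY* is OFF in B.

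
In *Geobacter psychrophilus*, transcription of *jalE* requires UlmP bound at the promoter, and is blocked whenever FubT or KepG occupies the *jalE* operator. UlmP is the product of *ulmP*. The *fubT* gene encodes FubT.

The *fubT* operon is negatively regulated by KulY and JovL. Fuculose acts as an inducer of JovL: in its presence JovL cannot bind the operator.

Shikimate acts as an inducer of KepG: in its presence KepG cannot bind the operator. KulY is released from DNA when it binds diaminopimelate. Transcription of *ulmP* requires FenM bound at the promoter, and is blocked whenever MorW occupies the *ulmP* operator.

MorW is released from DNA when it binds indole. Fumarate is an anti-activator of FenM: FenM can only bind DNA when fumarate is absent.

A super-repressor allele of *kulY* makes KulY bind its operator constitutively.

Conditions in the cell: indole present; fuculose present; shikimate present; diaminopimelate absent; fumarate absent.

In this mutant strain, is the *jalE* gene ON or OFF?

ON

KulY is constitutively active in this strain.
Fuculose is present, so JovL is inactive.
With repressor KulY bound, *fubT* is not transcribed.
So FubT is not produced.
Shikimate is present, so KepG is inactive.
Fumarate is absent, so FenM is active.
Indole is present, so MorW is inactive.
No repressor is bound and FenM is active, so *ulmP* is transcribed.
So UlmP is produced and active.
No repressor is bound and UlmP is active, so *jalE* is transcribed.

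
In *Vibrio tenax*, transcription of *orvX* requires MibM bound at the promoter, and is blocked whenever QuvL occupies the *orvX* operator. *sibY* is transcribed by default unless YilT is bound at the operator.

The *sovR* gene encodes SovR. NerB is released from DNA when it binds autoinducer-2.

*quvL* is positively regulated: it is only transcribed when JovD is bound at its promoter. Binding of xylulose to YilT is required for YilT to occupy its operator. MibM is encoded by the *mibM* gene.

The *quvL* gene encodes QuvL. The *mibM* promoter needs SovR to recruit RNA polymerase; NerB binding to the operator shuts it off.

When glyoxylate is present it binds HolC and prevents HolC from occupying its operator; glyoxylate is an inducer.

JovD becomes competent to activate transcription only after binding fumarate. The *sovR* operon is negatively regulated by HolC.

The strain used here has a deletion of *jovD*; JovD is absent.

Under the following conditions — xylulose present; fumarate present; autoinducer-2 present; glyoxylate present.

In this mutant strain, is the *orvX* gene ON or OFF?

ON

Autoinducer-2 is present, so NerB is inactive.
Glyoxylate is present, so HolC is inactive.
With no repressor bound, *sovR* is transcribed.
So SovR is produced and active.
No repressor is bound and SovR is active, so *mibM* is transcribed.
So MibM is produced and active.
JovD is non-functional in this strain, so it has no effect.
Required activator JovD is absent, so *quvL* is not transcribed.
So QuvL is not produced.
No repressor is bound and MibM is active, so *orvX* is transcribed.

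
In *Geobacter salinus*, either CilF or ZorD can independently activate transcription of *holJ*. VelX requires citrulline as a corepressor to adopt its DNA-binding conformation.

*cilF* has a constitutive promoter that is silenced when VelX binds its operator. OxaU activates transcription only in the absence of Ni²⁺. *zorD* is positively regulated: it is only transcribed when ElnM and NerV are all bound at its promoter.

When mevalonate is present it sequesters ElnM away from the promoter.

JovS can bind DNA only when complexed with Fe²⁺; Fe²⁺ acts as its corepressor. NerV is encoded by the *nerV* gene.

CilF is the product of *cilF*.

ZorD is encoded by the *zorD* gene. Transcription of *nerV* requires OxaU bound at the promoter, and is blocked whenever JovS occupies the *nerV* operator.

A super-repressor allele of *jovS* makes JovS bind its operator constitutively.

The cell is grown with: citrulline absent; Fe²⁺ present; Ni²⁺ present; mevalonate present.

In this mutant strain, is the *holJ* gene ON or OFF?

Citrulline is absent, so VelX is inactive.
With no repressor bound, *cilF* is transcribed.
So CilF is produced and active.
Mevalonate is present, so ElnM is inactive.
Ni²⁺ is present, so OxaU is inactive.
JovS is constitutively active in this strain.
With repressor JovS bound, *nerV* is not transcribed.
So NerV is not produced.
Required activator ElnM is absent, so *zorD* is not transcribed.
So ZorD is not produced.
Activator CilF is present, so *holJ* is transcribed.

ON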